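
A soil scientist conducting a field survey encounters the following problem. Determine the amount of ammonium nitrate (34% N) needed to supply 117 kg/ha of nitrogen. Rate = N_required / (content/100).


Rate = N_required / (N_content / 100)
     = 117 / (34 / 100)
     = 117 / 0.34
     = 344.12 kg/ha


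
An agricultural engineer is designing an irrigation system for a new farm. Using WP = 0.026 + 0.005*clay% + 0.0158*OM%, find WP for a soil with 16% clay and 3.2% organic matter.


WP = 0.026 + 0.005*16 + 0.0158*3.2
   = 0.026 + 0.0800 + 0.0506
   = 0.1566


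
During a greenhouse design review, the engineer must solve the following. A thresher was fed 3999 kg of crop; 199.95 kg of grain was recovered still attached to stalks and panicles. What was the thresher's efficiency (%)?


eta = (total - unthreshed) / total * 100
    = (3999 - 199.95) / 3999 * 100
    = 3799.05 / 3999 * 100
    = 95%


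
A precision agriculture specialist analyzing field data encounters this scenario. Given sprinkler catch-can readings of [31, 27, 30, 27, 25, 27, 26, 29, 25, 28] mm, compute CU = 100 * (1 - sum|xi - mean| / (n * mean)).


xbar = 275 / 10 = 27.500
sum|xi - xbar| = 16
CU = 100 * (1 - 16 / (10 * 27.500))
   = 100 * (1 - 0.0582)
   = 94.18%


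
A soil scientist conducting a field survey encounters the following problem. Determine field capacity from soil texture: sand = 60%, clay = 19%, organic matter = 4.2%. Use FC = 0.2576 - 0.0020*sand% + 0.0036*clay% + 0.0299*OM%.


FC = 0.2576 - 0.0020*60 + 0.0036*19 + 0.0299*4.2
   = 0.2576 - 0.1200 + 0.0684 + 0.1256
   = 0.3316


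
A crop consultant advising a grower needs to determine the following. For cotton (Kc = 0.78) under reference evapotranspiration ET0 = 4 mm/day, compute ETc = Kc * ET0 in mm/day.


ETc = Kc * ET0
    = 0.78 * 4
    = 3.12 mm/day


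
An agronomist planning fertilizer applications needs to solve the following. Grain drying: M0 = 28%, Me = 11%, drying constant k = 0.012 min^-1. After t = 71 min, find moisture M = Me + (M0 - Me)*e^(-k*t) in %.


M = Me + (M0 - Me) * e^(-k*t)
  = 11 + (28 - 11) * e^(-0.012*71)
  = 11 + 17 * e^(-0.852)
  = 11 + 17 * 0.42656
  = 11 + 7.2515
  = 18.25%


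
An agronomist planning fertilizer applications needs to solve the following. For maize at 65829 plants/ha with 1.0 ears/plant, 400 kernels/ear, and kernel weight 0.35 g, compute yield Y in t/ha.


Y = density * ears * kernels * kw
  = 65829 * 1.0 * 400 * 0.35 g/ha
  = 9216060 g/ha
  = 9216.06 kg/ha = 9.22 t/ha


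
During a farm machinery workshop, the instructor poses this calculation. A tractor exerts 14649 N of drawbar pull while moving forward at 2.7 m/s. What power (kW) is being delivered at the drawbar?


P = F * v / 1000
  = 14649 * 2.7 / 1000
  = 39552.30 / 1000
  = 39.55 kW


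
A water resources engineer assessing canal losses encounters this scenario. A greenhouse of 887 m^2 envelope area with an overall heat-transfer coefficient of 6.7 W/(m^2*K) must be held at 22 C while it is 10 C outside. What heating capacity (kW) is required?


dT = 22 - (10) = 12 K
Q = U * A * dT
  = 6.7 * 887 * 12
  = 71314.80 W = 71.31 kW


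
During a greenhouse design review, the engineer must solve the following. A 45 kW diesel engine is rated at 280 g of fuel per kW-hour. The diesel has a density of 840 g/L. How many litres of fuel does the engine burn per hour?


FC = P * BSFC / rho_fuel
   = 45 * 280 / 840
   = 12600 / 840
   = 15 L/h


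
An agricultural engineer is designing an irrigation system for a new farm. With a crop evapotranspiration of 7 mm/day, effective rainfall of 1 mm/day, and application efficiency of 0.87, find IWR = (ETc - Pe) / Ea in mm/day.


IWR = (ETc - Pe) / Ea
    = (7 - 1) / 0.87
    = 6 / 0.87
    = 6.90 mm/day


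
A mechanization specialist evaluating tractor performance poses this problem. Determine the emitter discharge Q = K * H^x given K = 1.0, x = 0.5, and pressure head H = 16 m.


Q = K * H^x
  = 1.0 * 16^0.5
  = 1.0 * 4
  = 4 L/h


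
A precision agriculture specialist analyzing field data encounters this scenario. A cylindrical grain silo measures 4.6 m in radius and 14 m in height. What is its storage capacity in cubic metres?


V = pi * r^2 * h
  = pi * 4.6^2 * 14
  = pi * 21.16 * 14
  = 930.67 m^3


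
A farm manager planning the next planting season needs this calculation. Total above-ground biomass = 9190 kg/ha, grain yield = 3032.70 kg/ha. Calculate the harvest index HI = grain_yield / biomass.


HI = grain_yield / biomass
   = 3032.70 / 9190
   = 0.33


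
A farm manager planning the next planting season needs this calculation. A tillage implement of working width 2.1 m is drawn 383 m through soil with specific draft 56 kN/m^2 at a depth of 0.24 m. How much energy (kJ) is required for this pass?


E = k * d * w * L
  = 56 * 0.24 * 2.1 * 383
  = 10809.79 kJ


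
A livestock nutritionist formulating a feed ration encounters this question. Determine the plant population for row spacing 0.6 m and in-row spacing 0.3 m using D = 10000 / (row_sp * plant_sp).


D = 10000 / (row_sp * plant_sp)
  = 10000 / (0.6 * 0.3)
  = 10000 / 0.1800
  = 55555.56 plants/ha


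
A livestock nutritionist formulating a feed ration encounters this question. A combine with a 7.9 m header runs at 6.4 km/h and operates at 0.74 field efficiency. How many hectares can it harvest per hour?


C = w * v * eta_f / 10
  = 7.9 * 6.4 * 0.74 / 10
  = 37.41 / 10
  = 3.74 ha/h


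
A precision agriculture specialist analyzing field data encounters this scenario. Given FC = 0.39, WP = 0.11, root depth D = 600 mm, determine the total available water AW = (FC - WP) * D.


AW = (FC - WP) * D
   = (0.39 - 0.11) * 600
   = 0.28 * 600
   = 168 mm


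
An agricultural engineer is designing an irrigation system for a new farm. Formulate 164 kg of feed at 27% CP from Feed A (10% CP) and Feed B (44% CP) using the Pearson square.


parts_A = CP_b - target = 44 - 27 = 17
parts_B = target - CP_a = 27 - 10 = 17
total_parts = 17 + 17 = 34
Feed A = 164 * 17 / 34 = 82 kg
Feed B = 164 * 17 / 34 = 82 kg


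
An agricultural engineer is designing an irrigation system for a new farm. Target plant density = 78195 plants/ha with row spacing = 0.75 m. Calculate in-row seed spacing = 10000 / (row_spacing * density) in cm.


spacing = 10000 / (row_sp * density)
        = 10000 / (0.75 * 78195)
        = 10000 / 58646.25
        = 0.17051 m = 17.05 cm


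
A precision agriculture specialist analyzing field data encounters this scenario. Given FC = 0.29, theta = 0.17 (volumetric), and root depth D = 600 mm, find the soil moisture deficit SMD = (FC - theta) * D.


SMD = (FC - theta) * D
    = (0.29 - 0.17) * 600
    = 0.120 * 600
    = 72 mm


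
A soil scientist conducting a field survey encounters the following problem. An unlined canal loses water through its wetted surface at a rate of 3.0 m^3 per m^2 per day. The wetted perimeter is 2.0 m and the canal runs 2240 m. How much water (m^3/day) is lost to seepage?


S = C * P * L
  = 3.0 * 2.0 * 2240
  = 13440 m^3/day


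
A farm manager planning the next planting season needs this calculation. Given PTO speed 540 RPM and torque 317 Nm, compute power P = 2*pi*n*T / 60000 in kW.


P = 2*pi*n*T / 60000
  = 2*pi * 540 * 317 / 60000
  = 1075555.66 / 60000
  = 17.93 kW


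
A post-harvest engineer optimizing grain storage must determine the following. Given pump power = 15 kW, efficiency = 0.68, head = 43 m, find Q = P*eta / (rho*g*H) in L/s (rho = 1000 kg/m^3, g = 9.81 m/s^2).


Q = (P * 1000 * eta) / (rho * g * H)
  = (15 * 1000 * 0.68) / (1000 * 9.81 * 43)
  = 10200 / 421830
  = 0.02418 m^3/s = 24.18 L/s


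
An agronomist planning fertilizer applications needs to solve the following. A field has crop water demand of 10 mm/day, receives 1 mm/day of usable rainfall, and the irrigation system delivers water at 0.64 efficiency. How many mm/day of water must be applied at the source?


IWR = (ETc - Pe) / Ea
    = (10 - 1) / 0.64
    = 9 / 0.64
    = 14.06 mm/day


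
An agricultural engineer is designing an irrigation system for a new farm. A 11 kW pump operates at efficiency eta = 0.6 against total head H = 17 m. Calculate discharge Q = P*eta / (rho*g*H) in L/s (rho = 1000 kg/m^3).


Q = (P * 1000 * eta) / (rho * g * H)
  = (11 * 1000 * 0.6) / (1000 * 9.81 * 17)
  = 6600 / 166770
  = 0.03958 m^3/s = 39.58 L/s


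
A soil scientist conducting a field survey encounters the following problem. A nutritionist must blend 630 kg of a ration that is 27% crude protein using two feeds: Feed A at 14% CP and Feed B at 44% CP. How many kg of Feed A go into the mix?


parts_A = CP_b - target = 44 - 27 = 17
parts_B = target - CP_a = 27 - 14 = 13
total_parts = 17 + 13 = 30
Feed A = 630 * 17 / 30 = 357 kg
Feed B = 630 * 13 / 30 = 273 kg

357 kg


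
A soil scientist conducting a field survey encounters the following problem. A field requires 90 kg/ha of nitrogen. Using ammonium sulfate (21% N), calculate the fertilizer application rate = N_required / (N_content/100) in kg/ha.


Rate = N_required / (N_content / 100)
     = 90 / (21 / 100)
     = 90 / 0.21
     = 428.57 kg/ha


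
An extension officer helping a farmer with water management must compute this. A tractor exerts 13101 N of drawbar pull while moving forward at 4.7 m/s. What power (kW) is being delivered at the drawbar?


P = F * v / 1000
  = 13101 * 4.7 / 1000
  = 61574.70 / 1000
  = 61.57 kW


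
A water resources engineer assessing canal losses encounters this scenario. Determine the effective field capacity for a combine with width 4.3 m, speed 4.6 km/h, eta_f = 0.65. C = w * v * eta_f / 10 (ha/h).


C = w * v * eta_f / 10
  = 4.3 * 4.6 * 0.65 / 10
  = 12.86 / 10
  = 1.29 ha/h


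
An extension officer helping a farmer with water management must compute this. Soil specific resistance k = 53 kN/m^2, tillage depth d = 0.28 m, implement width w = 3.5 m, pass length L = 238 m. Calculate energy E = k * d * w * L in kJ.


E = k * d * w * L
  = 53 * 0.28 * 3.5 * 238
  = 12361.72 kJ


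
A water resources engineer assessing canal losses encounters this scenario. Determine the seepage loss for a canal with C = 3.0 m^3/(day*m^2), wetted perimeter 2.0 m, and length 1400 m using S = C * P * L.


S = C * P * L
  = 3.0 * 2.0 * 1400
  = 8400 m^3/day


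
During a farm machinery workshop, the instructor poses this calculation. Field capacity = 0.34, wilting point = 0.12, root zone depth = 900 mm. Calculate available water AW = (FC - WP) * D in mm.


AW = (FC - WP) * D
   = (0.34 - 0.12) * 900
   = 0.22 * 900
   = 198 mm


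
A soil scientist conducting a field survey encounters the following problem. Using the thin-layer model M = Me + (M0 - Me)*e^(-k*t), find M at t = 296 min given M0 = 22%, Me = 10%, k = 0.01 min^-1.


M = Me + (M0 - Me) * e^(-k*t)
  = 10 + (22 - 10) * e^(-0.01*296)
  = 10 + 12 * e^(-2.960)
  = 10 + 12 * 0.05182
  = 10 + 0.6218
  = 10.62%


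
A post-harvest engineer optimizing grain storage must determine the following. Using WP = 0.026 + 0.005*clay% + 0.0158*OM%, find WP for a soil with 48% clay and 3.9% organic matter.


WP = 0.026 + 0.005*48 + 0.0158*3.9
   = 0.026 + 0.2400 + 0.0616
   = 0.3276


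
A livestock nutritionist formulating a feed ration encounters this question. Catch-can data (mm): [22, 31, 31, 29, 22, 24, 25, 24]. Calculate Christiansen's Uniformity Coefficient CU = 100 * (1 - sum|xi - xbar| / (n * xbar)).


xbar = 208 / 8 = 26
sum|xi - xbar| = 26
CU = 100 * (1 - 26 / (8 * 26))
   = 100 * (1 - 0.1250)
   = 87.50%


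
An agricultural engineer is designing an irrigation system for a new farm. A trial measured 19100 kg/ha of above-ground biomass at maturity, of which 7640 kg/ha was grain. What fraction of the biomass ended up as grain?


HI = grain_yield / biomass
   = 7640 / 19100
   = 0.40


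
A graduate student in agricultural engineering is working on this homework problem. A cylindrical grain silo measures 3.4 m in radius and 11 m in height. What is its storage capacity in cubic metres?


V = pi * r^2 * h
  = pi * 3.4^2 * 11
  = pi * 11.56 * 11
  = 399.48 m^3


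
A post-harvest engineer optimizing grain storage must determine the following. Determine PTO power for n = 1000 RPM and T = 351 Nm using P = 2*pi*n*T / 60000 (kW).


P = 2*pi*n*T / 60000
  = 2*pi * 1000 * 351 / 60000
  = 2205398.04 / 60000
  = 36.76 kW


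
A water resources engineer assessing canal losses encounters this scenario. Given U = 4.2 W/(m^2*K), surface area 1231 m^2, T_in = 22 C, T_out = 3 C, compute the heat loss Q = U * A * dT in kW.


dT = 22 - (3) = 19 K
Q = U * A * dT
  = 4.2 * 1231 * 19
  = 98233.80 W = 98.23 kW


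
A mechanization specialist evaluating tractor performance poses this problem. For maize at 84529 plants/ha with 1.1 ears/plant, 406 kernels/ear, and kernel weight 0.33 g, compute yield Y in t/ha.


Y = density * ears * kernels * kw
  = 84529 * 1.1 * 406 * 0.33 g/ha
  = 12457714.96 g/ha
  = 12457.71 kg/ha = 12.46 t/ha


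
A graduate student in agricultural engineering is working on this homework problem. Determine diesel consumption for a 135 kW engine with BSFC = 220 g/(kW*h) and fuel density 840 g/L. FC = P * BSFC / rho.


FC = P * BSFC / rho_fuel
   = 135 * 220 / 840
   = 29700 / 840
   = 35.36 L/h


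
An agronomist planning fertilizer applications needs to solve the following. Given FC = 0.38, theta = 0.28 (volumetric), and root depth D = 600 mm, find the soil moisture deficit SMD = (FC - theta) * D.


SMD = (FC - theta) * D
    = (0.38 - 0.28) * 600
    = 0.100 * 600
    = 60 mm


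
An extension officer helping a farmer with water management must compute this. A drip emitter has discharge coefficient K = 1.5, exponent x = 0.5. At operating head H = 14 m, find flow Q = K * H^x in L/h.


Q = K * H^x
  = 1.5 * 14^0.5
  = 1.5 * 3.7417
  = 5.61 L/h


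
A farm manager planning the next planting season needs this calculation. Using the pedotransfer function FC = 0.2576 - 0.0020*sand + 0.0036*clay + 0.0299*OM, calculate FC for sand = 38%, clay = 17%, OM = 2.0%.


FC = 0.2576 - 0.0020*38 + 0.0036*17 + 0.0299*2.0
   = 0.2576 - 0.0760 + 0.0612 + 0.0598
   = 0.3026


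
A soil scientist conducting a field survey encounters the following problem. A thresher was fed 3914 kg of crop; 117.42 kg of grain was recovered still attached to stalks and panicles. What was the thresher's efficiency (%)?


eta = (total - unthreshed) / total * 100
    = (3914 - 117.42) / 3914 * 100
    = 3796.58 / 3914 * 100
    = 97%


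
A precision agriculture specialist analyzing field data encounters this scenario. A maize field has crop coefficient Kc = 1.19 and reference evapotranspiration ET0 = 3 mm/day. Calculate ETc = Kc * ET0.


ETc = Kc * ET0
    = 1.19 * 3
    = 3.57 mm/day


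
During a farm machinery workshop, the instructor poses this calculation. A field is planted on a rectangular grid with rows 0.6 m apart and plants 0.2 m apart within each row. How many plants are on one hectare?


D = 10000 / (row_sp * plant_sp)
  = 10000 / (0.6 * 0.2)
  = 10000 / 0.1200
  = 83333.33 plants/ha


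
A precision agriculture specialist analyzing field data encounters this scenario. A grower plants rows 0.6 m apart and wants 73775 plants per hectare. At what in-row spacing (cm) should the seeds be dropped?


spacing = 10000 / (row_sp * density)
        = 10000 / (0.6 * 73775)
        = 10000 / 44265
        = 0.22591 m = 22.59 cm


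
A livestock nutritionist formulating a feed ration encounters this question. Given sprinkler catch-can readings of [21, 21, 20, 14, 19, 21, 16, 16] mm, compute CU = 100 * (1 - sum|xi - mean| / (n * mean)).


xbar = 148 / 8 = 18.500
sum|xi - xbar| = 19
CU = 100 * (1 - 19 / (8 * 18.500))
   = 100 * (1 - 0.1284)
   = 87.16%


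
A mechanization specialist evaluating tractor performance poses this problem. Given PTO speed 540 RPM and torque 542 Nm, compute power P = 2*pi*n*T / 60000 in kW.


P = 2*pi*n*T / 60000
  = 2*pi * 540 * 542 / 60000
  = 1838962.68 / 60000
  = 30.65 kW


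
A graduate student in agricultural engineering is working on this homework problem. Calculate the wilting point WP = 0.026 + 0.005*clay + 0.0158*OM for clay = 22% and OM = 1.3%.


WP = 0.026 + 0.005*22 + 0.0158*1.3
   = 0.026 + 0.1100 + 0.0205
   = 0.1565


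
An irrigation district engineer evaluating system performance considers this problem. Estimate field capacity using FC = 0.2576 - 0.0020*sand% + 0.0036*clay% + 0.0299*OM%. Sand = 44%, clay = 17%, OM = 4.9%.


FC = 0.2576 - 0.0020*44 + 0.0036*17 + 0.0299*4.9
   = 0.2576 - 0.0880 + 0.0612 + 0.1465
   = 0.3773


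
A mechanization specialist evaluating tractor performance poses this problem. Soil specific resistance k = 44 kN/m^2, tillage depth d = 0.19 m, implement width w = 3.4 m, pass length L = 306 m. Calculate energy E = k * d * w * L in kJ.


E = k * d * w * L
  = 44 * 0.19 * 3.4 * 306
  = 8697.74 kJ


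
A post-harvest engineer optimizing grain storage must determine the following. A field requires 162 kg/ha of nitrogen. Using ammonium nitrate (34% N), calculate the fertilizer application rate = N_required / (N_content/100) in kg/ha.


Rate = N_required / (N_content / 100)
     = 162 / (34 / 100)
     = 162 / 0.34
     = 476.47 kg/ha


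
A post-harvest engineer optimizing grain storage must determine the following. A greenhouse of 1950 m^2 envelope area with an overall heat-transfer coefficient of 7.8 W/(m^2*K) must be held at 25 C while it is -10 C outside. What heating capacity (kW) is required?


dT = 25 - (-10) = 35 K
Q = U * A * dT
  = 7.8 * 1950 * 35
  = 532350 W = 532.35 kW


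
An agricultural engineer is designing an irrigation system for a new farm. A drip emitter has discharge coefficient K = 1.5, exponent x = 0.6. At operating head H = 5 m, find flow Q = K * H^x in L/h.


Q = K * H^x
  = 1.5 * 5^0.6
  = 1.5 * 2.6265
  = 3.94 L/h


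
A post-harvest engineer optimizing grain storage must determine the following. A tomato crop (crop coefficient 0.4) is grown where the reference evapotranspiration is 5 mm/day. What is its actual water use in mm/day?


ETc = Kc * ET0
    = 0.4 * 5
    = 2 mm/day


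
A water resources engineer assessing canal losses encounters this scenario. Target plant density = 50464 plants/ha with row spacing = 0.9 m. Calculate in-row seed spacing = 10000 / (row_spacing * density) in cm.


spacing = 10000 / (row_sp * density)
        = 10000 / (0.9 * 50464)
        = 10000 / 45417.60
        = 0.22018 m = 22.02 cm


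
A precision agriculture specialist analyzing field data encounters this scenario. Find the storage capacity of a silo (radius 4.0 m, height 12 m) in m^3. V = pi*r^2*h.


V = pi * r^2 * h
  = pi * 4.0^2 * 12
  = pi * 16 * 12
  = 603.19 m^3


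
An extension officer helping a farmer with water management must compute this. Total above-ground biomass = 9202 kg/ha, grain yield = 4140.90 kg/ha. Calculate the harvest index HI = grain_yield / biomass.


HI = grain_yield / biomass
   = 4140.90 / 9202
   = 0.45


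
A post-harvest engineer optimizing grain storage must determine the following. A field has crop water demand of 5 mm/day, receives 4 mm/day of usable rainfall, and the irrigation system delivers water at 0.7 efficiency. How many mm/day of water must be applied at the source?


IWR = (ETc - Pe) / Ea
    = (5 - 4) / 0.7
    = 1 / 0.7
    = 1.43 mm/day


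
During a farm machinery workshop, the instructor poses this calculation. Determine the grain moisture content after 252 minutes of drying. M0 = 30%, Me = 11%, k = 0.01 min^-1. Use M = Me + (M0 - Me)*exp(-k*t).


M = Me + (M0 - Me) * e^(-k*t)
  = 11 + (30 - 11) * e^(-0.01*252)
  = 11 + 19 * e^(-2.520)
  = 11 + 19 * 0.08046
  = 11 + 1.5287
  = 12.53%


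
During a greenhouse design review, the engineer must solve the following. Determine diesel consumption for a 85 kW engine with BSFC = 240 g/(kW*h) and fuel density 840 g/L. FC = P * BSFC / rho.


FC = P * BSFC / rho_fuel
   = 85 * 240 / 840
   = 20400 / 840
   = 24.29 L/h


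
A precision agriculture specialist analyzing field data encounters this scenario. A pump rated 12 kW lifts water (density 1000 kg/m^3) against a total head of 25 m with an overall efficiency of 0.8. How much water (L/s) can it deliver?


Q = (P * 1000 * eta) / (rho * g * H)
  = (12 * 1000 * 0.8) / (1000 * 9.81 * 25)
  = 9600 / 245250
  = 0.03914 m^3/s = 39.14 L/s


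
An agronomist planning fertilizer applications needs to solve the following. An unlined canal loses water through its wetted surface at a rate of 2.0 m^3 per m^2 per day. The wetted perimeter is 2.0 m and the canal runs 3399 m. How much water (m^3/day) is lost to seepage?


S = C * P * L
  = 2.0 * 2.0 * 3399
  = 13596 m^3/day


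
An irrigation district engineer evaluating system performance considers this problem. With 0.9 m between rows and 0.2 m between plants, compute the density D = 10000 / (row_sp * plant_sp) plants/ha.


D = 10000 / (row_sp * plant_sp)
  = 10000 / (0.9 * 0.2)
  = 10000 / 0.1800
  = 55555.56 plants/ha


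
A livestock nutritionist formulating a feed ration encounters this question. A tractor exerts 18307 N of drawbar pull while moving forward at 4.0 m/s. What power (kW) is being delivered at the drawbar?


P = F * v / 1000
  = 18307 * 4.0 / 1000
  = 73228 / 1000
  = 73.23 kW


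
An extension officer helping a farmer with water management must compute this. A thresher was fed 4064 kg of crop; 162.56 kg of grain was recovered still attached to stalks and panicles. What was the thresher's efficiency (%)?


eta = (total - unthreshed) / total * 100
    = (4064 - 162.56) / 4064 * 100
    = 3901.44 / 4064 * 100
    = 96%


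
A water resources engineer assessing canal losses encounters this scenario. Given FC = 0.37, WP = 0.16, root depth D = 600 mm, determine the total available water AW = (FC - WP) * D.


AW = (FC - WP) * D
   = (0.37 - 0.16) * 600
   = 0.21 * 600
   = 126 mm


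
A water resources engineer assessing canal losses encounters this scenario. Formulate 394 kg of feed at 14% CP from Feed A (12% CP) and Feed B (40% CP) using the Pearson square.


parts_A = CP_b - target = 40 - 14 = 26
parts_B = target - CP_a = 14 - 12 = 2
total_parts = 26 + 2 = 28
Feed A = 394 * 26 / 28 = 365.86 kg
Feed B = 394 * 2 / 28 = 28.14 kg

365.86 kg


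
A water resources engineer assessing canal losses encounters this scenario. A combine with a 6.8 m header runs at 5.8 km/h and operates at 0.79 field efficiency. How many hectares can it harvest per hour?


C = w * v * eta_f / 10
  = 6.8 * 5.8 * 0.79 / 10
  = 31.16 / 10
  = 3.12 ha/h


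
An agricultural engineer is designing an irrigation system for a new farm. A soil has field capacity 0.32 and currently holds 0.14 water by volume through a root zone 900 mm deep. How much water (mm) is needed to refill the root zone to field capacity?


SMD = (FC - theta) * D
    = (0.32 - 0.14) * 900
    = 0.180 * 900
    = 162 mm


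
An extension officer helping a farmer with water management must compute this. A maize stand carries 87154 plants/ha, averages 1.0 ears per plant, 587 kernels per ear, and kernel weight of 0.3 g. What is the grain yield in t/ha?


Y = density * ears * kernels * kw
  = 87154 * 1.0 * 587 * 0.3 g/ha
  = 15347819.40 g/ha
  = 15347.82 kg/ha = 15.35 t/ha


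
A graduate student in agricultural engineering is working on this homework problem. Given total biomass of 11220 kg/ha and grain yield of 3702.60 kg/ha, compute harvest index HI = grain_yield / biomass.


HI = grain_yield / biomass
   = 3702.60 / 11220
   = 0.33


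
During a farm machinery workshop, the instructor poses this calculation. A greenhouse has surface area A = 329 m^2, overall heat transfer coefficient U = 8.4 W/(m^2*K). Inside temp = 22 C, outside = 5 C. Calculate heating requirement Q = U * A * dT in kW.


dT = 22 - (5) = 17 K
Q = U * A * dT
  = 8.4 * 329 * 17
  = 46981.20 W = 46.98 kW


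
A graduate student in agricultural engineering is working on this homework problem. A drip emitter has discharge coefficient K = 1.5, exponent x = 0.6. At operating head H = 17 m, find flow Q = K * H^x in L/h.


Q = K * H^x
  = 1.5 * 17^0.6
  = 1.5 * 5.4736
  = 8.21 L/h


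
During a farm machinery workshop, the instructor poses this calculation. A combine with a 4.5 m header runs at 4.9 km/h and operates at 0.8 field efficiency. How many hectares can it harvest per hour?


C = w * v * eta_f / 10
  = 4.5 * 4.9 * 0.8 / 10
  = 17.64 / 10
  = 1.76 ha/h


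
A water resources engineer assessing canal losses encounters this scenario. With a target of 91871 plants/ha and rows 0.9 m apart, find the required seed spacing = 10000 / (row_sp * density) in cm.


spacing = 10000 / (row_sp * density)
        = 10000 / (0.9 * 91871)
        = 10000 / 82683.90
        = 0.12094 m = 12.09 cm


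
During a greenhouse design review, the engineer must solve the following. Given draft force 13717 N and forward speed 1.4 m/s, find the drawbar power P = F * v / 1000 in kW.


P = F * v / 1000
  = 13717 * 1.4 / 1000
  = 19203.80 / 1000
  = 19.20 kW


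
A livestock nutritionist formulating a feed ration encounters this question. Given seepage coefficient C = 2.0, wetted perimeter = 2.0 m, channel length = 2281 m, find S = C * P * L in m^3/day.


S = C * P * L
  = 2.0 * 2.0 * 2281
  = 9124 m^3/day


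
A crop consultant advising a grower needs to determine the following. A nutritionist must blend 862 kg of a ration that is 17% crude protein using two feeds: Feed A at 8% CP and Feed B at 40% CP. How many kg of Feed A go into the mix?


parts_A = CP_b - target = 40 - 17 = 23
parts_B = target - CP_a = 17 - 8 = 9
total_parts = 23 + 9 = 32
Feed A = 862 * 23 / 32 = 619.56 kg
Feed B = 862 * 9 / 32 = 242.44 kg

619.56 kg


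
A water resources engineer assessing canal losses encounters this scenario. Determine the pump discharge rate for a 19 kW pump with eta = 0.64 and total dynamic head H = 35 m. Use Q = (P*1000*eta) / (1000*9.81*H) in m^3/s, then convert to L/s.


Q = (P * 1000 * eta) / (rho * g * H)
  = (19 * 1000 * 0.64) / (1000 * 9.81 * 35)
  = 12160 / 343350
  = 0.03542 m^3/s = 35.42 L/s


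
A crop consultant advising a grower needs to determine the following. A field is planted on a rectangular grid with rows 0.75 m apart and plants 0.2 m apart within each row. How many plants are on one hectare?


D = 10000 / (row_sp * plant_sp)
  = 10000 / (0.75 * 0.2)
  = 10000 / 0.1500
  = 66666.67 plants/ha


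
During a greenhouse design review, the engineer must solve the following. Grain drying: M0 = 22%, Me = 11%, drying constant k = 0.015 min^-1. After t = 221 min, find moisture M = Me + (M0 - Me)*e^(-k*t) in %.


M = Me + (M0 - Me) * e^(-k*t)
  = 11 + (22 - 11) * e^(-0.015*221)
  = 11 + 11 * e^(-3.315)
  = 11 + 11 * 0.03633
  = 11 + 0.3997
  = 11.40%


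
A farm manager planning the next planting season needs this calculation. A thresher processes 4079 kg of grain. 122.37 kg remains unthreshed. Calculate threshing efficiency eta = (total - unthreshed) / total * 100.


eta = (total - unthreshed) / total * 100
    = (4079 - 122.37) / 4079 * 100
    = 3956.63 / 4079 * 100
    = 97%


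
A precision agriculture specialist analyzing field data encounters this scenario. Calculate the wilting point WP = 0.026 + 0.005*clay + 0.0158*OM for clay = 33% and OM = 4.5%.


WP = 0.026 + 0.005*33 + 0.0158*4.5
   = 0.026 + 0.1650 + 0.0711
   = 0.2621


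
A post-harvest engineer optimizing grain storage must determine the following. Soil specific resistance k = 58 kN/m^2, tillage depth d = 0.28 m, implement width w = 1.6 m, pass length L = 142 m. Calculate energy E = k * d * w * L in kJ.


E = k * d * w * L
  = 58 * 0.28 * 1.6 * 142
  = 3689.73 kJ


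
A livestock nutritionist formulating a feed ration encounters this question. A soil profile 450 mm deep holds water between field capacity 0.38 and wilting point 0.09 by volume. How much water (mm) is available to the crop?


AW = (FC - WP) * D
   = (0.38 - 0.09) * 450
   = 0.29 * 450
   = 130.50 mm


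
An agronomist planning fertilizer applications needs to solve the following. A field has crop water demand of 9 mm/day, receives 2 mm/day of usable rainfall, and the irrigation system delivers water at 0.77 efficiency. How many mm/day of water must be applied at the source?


IWR = (ETc - Pe) / Ea
    = (9 - 2) / 0.77
    = 7 / 0.77
    = 9.09 mm/day


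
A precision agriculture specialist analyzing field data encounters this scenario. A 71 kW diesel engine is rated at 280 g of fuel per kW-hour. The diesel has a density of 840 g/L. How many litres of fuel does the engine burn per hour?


FC = P * BSFC / rho_fuel
   = 71 * 280 / 840
   = 19880 / 840
   = 23.67 L/h


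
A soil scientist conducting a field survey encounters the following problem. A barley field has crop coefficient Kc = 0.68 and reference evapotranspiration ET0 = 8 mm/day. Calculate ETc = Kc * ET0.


ETc = Kc * ET0
    = 0.68 * 8
    = 5.44 mm/day


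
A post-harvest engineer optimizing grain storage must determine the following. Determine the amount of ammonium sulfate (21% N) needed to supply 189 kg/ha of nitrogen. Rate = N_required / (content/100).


Rate = N_required / (N_content / 100)
     = 189 / (21 / 100)
     = 189 / 0.21
     = 900 kg/ha


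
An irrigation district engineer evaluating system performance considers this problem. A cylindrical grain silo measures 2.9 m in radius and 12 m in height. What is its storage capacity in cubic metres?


V = pi * r^2 * h
  = pi * 2.9^2 * 12
  = pi * 8.41 * 12
  = 317.05 m^3


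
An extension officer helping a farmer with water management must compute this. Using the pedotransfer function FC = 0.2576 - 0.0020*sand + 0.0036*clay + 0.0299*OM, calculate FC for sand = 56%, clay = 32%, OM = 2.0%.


FC = 0.2576 - 0.0020*56 + 0.0036*32 + 0.0299*2.0
   = 0.2576 - 0.1120 + 0.1152 + 0.0598
   = 0.3206


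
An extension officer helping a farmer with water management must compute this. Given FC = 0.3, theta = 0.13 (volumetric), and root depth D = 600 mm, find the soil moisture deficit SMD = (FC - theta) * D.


SMD = (FC - theta) * D
    = (0.3 - 0.13) * 600
    = 0.170 * 600
    = 102 mm


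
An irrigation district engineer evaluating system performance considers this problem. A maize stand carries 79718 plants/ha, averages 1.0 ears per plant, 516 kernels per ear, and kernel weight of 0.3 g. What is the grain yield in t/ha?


Y = density * ears * kernels * kw
  = 79718 * 1.0 * 516 * 0.3 g/ha
  = 12340346.40 g/ha
  = 12340.35 kg/ha = 12.34 t/ha


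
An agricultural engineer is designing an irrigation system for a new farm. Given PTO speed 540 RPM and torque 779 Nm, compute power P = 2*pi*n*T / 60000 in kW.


P = 2*pi*n*T / 60000
  = 2*pi * 540 * 779 / 60000
  = 2643084.73 / 60000
  = 44.05 kW


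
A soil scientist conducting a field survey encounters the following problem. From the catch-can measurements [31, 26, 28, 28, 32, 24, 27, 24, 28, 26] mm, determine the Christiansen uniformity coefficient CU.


xbar = 274 / 10 = 27.400
sum|xi - xbar| = 20
CU = 100 * (1 - 20 / (10 * 27.400))
   = 100 * (1 - 0.0730)
   = 92.70%


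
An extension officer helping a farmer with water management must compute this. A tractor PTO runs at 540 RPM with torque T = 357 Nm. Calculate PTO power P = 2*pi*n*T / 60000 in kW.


P = 2*pi*n*T / 60000
  = 2*pi * 540 * 357 / 60000
  = 1211272.46 / 60000
  = 20.19 kW


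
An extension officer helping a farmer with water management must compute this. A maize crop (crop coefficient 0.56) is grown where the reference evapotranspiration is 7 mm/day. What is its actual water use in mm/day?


ETc = Kc * ET0
    = 0.56 * 7
    = 3.92 mm/day


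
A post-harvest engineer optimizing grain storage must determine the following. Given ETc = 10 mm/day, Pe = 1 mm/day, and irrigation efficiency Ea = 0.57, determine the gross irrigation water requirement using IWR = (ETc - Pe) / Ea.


IWR = (ETc - Pe) / Ea
    = (10 - 1) / 0.57
    = 9 / 0.57
    = 15.79 mm/day


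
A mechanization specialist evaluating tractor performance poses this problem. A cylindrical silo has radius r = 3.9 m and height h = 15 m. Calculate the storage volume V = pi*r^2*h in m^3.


V = pi * r^2 * h
  = pi * 3.9^2 * 15
  = pi * 15.21 * 15
  = 716.75 m^3


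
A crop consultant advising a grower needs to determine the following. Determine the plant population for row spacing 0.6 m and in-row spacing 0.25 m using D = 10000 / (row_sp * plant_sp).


D = 10000 / (row_sp * plant_sp)
  = 10000 / (0.6 * 0.25)
  = 10000 / 0.1500
  = 66666.67 plants/ha


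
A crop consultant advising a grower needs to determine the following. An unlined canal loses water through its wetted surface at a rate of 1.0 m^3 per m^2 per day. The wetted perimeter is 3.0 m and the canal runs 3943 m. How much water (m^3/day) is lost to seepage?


S = C * P * L
  = 1.0 * 3.0 * 3943
  = 11829 m^3/day


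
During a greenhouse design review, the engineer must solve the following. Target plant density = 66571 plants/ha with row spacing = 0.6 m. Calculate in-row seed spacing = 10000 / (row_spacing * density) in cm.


spacing = 10000 / (row_sp * density)
        = 10000 / (0.6 * 66571)
        = 10000 / 39942.60
        = 0.25036 m = 25.04 cm


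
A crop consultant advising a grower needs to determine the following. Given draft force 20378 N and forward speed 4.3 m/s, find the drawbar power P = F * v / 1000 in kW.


P = F * v / 1000
  = 20378 * 4.3 / 1000
  = 87625.40 / 1000
  = 87.63 kW


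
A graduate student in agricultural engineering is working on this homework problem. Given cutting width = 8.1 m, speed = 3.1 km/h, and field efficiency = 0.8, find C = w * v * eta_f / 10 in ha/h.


C = w * v * eta_f / 10
  = 8.1 * 3.1 * 0.8 / 10
  = 20.09 / 10
  = 2.01 ha/h


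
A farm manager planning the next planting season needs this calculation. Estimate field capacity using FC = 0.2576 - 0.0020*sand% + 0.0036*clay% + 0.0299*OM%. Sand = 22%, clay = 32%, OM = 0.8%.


FC = 0.2576 - 0.0020*22 + 0.0036*32 + 0.0299*0.8
   = 0.2576 - 0.0440 + 0.1152 + 0.0239
   = 0.3527


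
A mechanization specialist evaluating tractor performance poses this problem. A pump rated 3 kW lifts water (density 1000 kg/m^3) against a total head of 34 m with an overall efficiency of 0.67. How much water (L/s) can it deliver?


Q = (P * 1000 * eta) / (rho * g * H)
  = (3 * 1000 * 0.67) / (1000 * 9.81 * 34)
  = 2010 / 333540
  = 0.00603 m^3/s = 6.03 L/s


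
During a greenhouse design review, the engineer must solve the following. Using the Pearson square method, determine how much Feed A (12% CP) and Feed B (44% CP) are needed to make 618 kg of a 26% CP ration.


parts_A = CP_b - target = 44 - 26 = 18
parts_B = target - CP_a = 26 - 12 = 14
total_parts = 18 + 14 = 32
Feed A = 618 * 18 / 32 = 347.63 kg
Feed B = 618 * 14 / 32 = 270.38 kg

347.63 kg


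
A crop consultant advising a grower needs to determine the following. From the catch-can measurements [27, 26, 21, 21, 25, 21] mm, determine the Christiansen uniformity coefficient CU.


xbar = 141 / 6 = 23.500
sum|xi - xbar| = 15
CU = 100 * (1 - 15 / (6 * 23.500))
   = 100 * (1 - 0.1064)
   = 89.36%


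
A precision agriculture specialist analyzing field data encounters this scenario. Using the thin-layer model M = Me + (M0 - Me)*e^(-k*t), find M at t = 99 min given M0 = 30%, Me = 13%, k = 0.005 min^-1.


M = Me + (M0 - Me) * e^(-k*t)
  = 13 + (30 - 13) * e^(-0.005*99)
  = 13 + 17 * e^(-0.495)
  = 13 + 17 * 0.60957
  = 13 + 10.3627
  = 23.36%


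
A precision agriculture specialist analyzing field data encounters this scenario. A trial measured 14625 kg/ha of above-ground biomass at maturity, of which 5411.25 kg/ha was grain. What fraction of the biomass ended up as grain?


HI = grain_yield / biomass
   = 5411.25 / 14625
   = 0.37


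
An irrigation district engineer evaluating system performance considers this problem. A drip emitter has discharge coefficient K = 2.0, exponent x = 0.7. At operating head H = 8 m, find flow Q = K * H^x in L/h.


Q = K * H^x
  = 2.0 * 8^0.7
  = 2.0 * 4.2871
  = 8.57 L/h


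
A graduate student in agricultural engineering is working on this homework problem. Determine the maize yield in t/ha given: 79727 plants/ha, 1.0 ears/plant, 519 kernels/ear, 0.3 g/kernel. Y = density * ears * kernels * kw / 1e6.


Y = density * ears * kernels * kw
  = 79727 * 1.0 * 519 * 0.3 g/ha
  = 12413493.90 g/ha
  = 12413.49 kg/ha = 12.41 t/ha


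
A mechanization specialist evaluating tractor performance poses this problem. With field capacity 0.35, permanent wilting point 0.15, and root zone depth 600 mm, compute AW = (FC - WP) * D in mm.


AW = (FC - WP) * D
   = (0.35 - 0.15) * 600
   = 0.20 * 600
   = 120 mm


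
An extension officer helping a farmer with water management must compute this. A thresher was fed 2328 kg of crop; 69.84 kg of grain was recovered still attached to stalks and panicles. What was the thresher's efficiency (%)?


eta = (total - unthreshed) / total * 100
    = (2328 - 69.84) / 2328 * 100
    = 2258.16 / 2328 * 100
    = 97%


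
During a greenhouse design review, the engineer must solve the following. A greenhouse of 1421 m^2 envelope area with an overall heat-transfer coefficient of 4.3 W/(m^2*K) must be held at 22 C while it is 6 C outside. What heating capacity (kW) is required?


dT = 22 - (6) = 16 K
Q = U * A * dT
  = 4.3 * 1421 * 16
  = 97764.80 W = 97.76 kW


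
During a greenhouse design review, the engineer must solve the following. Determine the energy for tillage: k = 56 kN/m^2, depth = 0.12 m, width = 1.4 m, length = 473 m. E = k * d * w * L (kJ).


E = k * d * w * L
  = 56 * 0.12 * 1.4 * 473
  = 4449.98 kJ


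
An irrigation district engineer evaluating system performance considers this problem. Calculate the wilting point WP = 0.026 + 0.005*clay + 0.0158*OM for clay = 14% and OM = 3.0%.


WP = 0.026 + 0.005*14 + 0.0158*3.0
   = 0.026 + 0.0700 + 0.0474
   = 0.1434


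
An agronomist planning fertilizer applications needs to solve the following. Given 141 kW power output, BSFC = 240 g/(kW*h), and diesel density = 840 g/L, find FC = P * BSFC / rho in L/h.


FC = P * BSFC / rho_fuel
   = 141 * 240 / 840
   = 33840 / 840
   = 40.29 L/h


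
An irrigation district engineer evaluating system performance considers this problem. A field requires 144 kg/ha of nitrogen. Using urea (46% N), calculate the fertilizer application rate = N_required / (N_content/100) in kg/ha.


Rate = N_required / (N_content / 100)
     = 144 / (46 / 100)
     = 144 / 0.46
     = 313.04 kg/ha


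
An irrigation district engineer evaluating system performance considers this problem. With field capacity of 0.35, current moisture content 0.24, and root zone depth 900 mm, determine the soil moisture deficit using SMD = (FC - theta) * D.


SMD = (FC - theta) * D
    = (0.35 - 0.24) * 900
    = 0.110 * 900
    = 99 mm


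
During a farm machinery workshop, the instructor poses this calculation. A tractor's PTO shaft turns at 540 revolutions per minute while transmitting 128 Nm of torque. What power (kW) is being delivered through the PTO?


P = 2*pi*n*T / 60000
  = 2*pi * 540 * 128 / 60000
  = 434293.77 / 60000
  = 7.24 kW


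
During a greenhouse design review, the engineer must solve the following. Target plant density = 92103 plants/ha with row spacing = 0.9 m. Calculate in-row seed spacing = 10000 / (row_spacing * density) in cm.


spacing = 10000 / (row_sp * density)
        = 10000 / (0.9 * 92103)
        = 10000 / 82892.70
        = 0.12064 m = 12.06 cm


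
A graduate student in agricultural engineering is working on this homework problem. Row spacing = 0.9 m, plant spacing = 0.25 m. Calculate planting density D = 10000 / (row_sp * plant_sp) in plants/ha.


D = 10000 / (row_sp * plant_sp)
  = 10000 / (0.9 * 0.25)
  = 10000 / 0.2250
  = 44444.44 plants/ha
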